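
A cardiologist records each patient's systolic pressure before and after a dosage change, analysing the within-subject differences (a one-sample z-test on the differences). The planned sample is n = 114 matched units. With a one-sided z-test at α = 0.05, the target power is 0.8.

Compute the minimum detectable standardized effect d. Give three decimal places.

d ≈ 0.233

Required noncentrality: δ = z_{0.05} + z_{0.20} = 1.645 + 0.842 = 2.486.
δ = d·√n ⇒ d = δ/√n = 2.486/√114 = 0.2329.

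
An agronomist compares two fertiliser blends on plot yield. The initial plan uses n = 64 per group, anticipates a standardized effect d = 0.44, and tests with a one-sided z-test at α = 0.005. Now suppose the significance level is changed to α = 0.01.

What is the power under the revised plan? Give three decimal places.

Power ≈ 0.565

δ = d·√(n/2) = 0.44 × √(64/2) = 2.4890 (unchanged). New critical value: z_{0.01} = 2.326.
Revised power = P(Z > 2.326 − δ) = Φ(0.163) = 0.5646.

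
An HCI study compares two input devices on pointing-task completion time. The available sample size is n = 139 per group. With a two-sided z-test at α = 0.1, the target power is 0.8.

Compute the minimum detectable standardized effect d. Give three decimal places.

d ≈ 0.298

Required noncentrality: δ = z_{0.05} + z_{0.20} = 1.645 + 0.842 = 2.486.
(Lower-tail contribution to power is negligible for δ > 0.)
δ = d·√(n/2) ⇒ d = δ/√(n/2) = 2.486/√(139/2) = 0.2983.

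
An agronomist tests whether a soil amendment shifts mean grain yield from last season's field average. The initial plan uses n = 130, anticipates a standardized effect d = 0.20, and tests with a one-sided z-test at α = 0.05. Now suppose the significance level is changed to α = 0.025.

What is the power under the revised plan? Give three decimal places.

Power ≈ 0.626

δ = d·√n = 0.20 × √130 = 2.2804 (unchanged). New critical value: z_{0.025} = 1.960.
Revised power = P(Z > 1.960 − δ) = Φ(0.320) = 0.6257.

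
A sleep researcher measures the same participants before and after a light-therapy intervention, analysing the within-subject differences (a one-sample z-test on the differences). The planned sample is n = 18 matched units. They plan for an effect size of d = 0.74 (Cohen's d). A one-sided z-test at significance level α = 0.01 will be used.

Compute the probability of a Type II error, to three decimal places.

Noncentrality parameter: δ = d·√n = 0.74 × √18 = 3.1396
Critical value for a one-sided test at α = 0.01: z_α = 2.326.
Power = P(Z > 2.326 − δ) = Φ(0.813) = 0.7920.
Type II error: β = 1 − power = 1 − 0.7920 = 0.2080.

β ≈ 0.208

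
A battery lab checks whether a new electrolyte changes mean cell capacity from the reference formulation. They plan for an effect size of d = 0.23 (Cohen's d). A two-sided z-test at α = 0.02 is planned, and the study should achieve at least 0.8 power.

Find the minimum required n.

Set Φ(δ − 2.326) = 0.8; then δ − 2.326 = Φ⁻¹(0.8) = 0.842, giving δ = 3.168.
(For δ > 0 the lower-tail rejection region contributes negligibly to power, so the one-term inversion is standard.)
δ = d·√n ⇒ n = (δ/d)² = (3.168 / 0.23)² = 189.72.
Round up to the next whole unit.

n = 190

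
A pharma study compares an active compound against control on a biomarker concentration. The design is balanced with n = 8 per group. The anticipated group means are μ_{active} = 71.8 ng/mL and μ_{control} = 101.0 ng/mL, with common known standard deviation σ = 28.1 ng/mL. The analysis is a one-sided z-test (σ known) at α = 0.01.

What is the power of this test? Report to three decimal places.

Standardized effect: d = |μ_{active} − μ_{control}| / σ = |71.8 − 101.0| / 28.1 = 1.0391
Noncentrality parameter: δ = d·√(n/2) = 1.0391 × √(8/2) = 2.0783
Critical value for a one-sided test at α = 0.01: z_α = 2.326.
Power = Φ(δ − 2.326) = Φ(-0.248) = 0.4020.

Power ≈ 0.402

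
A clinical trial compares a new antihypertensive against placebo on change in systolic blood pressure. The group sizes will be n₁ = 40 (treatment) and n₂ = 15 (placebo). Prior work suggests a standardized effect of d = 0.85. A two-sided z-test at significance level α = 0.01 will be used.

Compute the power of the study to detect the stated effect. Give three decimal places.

Noncentrality parameter: δ = d / √(1/n₁ + 1/n₂) = 0.85 / √(1/40 + 1/15) = 2.8075
Two-sided α = 0.01 → critical value z_{0.005} = 2.576.
Power = Φ(δ − 2.576) + Φ(−δ − 2.576) = Φ(0.232) + Φ(-5.383) = 0.5916 + 0.0000 = 0.5916.

Power ≈ 0.592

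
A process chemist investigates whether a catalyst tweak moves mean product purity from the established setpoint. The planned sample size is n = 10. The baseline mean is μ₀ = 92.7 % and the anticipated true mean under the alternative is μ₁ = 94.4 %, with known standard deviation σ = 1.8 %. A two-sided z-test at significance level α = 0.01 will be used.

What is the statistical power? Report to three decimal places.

Standardized effect: d = |μ₁ − μ₀| / σ = |94.4 − 92.7| / 1.8 = 0.9444
Noncentrality parameter: δ = d·√n = 0.9444 × √10 = 2.9866
Two-sided α = 0.01 → critical value z_{0.005} = 2.576.
Power = Φ(δ − 2.576) + Φ(−δ − 2.576) = Φ(0.411) + Φ(-5.562) = 0.6594 + 0.0000 = 0.6594.

Power ≈ 0.659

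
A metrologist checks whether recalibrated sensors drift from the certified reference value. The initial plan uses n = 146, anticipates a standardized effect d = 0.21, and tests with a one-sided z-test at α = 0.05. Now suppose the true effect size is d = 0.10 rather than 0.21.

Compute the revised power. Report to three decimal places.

Power ≈ 0.331

With d = 0.10: δ = d·√n = 0.10 × √146 = 1.2083. Critical value z_{0.05} = 1.645.
Revised power = P(Z > 1.645 − δ) = Φ(-0.437) = 0.3312.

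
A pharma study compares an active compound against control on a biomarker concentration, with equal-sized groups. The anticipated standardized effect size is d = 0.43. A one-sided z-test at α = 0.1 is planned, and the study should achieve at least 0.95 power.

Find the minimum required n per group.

Set Φ(δ − 1.282) = 0.95; then δ − 1.282 = Φ⁻¹(0.95) = 1.645, giving δ = 2.926.
δ = d·√(n/2) ⇒ n = 2(δ/d)² = 2 × (2.926 / 0.43)² = 92.63.
Rounding up, n = 93 per group.

n = 93 per group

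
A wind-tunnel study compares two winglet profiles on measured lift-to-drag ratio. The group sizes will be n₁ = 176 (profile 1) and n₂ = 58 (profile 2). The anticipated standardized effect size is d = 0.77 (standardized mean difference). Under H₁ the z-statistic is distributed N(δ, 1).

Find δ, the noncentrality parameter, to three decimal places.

The noncentrality parameter scales effect size by the design's sample-size factor: δ = d / √(1/n₁ + 1/n₂) = 0.77 / √(1/176 + 1/58) = 5.0857

δ ≈ 5.086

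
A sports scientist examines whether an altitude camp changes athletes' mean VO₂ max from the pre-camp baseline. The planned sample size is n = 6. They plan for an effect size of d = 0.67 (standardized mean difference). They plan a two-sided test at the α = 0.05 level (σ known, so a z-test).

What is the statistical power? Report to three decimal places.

Power ≈ 0.375

Noncentrality parameter: δ = d·√n = 0.67 × √6 = 1.6412
Two-sided α = 0.05 → critical value z_{0.025} = 1.960.
Power = Φ(δ − 1.960) + Φ(−δ − 1.960) = Φ(-0.319) + Φ(-3.601) = 0.3749 + 0.0002 = 0.3751.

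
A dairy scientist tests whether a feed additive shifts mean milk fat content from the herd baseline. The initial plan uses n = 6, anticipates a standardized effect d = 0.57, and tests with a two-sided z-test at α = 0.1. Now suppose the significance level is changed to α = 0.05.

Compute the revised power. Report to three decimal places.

Power ≈ 0.287

δ = d·√n = 0.57 × √6 = 1.3962 (unchanged). New critical value: z_{0.025} = 1.960.
Revised power = Φ(δ − 1.960) + Φ(−δ − 1.960) = Φ(-0.564) + Φ(-3.356) = 0.2865 + 0.0004 = 0.2869.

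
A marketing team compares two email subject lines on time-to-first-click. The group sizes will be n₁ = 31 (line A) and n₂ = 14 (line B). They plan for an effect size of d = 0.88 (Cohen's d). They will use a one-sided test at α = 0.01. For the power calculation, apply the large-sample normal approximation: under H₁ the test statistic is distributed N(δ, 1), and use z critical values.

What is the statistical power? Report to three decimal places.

Noncentrality parameter: δ = d / √(1/n₁ + 1/n₂) = 0.88 / √(1/31 + 1/14) = 2.7329
One-sided α = 0.01 → critical value z_{0.01} = 2.326.
Power = Φ(δ − 2.326) = Φ(0.407) = 0.6578.

Power ≈ 0.658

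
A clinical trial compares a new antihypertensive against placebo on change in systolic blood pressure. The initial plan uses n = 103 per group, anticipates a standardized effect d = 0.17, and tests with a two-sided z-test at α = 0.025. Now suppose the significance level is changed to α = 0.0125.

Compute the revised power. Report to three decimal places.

δ = d·√(n/2) = 0.17 × √(103/2) = 1.2200 (unchanged). New critical value: z_{0.0063} = 2.498.
Revised power = Φ(δ − 2.498) + Φ(−δ − 2.498) = Φ(-1.278) + Φ(-3.718) = 0.1007 + 0.0001 = 0.1008.

Power ≈ 0.101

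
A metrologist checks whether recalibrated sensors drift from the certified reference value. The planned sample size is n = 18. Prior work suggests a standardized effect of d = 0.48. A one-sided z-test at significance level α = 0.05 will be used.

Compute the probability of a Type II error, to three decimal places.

β ≈ 0.348

Noncentrality parameter: δ = d·√n = 0.48 × √18 = 2.0365
One-sided α = 0.05 → critical value z_{0.05} = 1.645.
Power = P(Z > 1.645 − δ) = Φ(0.392) = 0.6523.
Type II error: β = 1 − power = 1 − 0.6523 = 0.3477.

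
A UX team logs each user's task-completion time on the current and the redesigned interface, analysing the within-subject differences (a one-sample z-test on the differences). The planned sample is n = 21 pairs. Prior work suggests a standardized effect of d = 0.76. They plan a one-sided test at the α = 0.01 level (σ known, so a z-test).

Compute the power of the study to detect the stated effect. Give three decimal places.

Power ≈ 0.876

Noncentrality parameter: δ = d·√n = 0.76 × √21 = 3.4828
One-sided α = 0.01 → critical value z_{0.01} = 2.326.
Power = P(Z > 2.326 − δ) = Φ(1.156) = 0.8762.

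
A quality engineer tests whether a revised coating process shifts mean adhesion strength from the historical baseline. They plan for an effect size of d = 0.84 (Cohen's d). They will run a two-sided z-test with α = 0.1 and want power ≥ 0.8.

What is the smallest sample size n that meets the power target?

For power 0.8 need Φ(δ − z_{0.05}) = 0.8, so δ = z_{0.05} + z_{0.20} = 1.645 + 0.842 = 2.486.
(The Φ(−δ − z_{α/2}) term is vanishingly small for δ > 0 and is dropped in the standard sample-size formula.)
δ = d·√n ⇒ n = (δ/d)² = (2.486 / 0.84)² = 8.76.
Round up to the next whole unit.

n = 9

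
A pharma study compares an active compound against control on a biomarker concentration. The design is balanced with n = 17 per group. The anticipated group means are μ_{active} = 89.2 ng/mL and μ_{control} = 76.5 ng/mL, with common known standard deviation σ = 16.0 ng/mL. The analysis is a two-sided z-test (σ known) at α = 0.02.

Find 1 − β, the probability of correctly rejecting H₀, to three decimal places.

Standardized effect: d = |μ_{active} − μ_{control}| / σ = |89.2 − 76.5| / 16.0 = 0.7937
Noncentrality parameter: δ = d·√(n/2) = 0.7937 × √(17/2) = 2.3142
Critical value for a two-sided test at α = 0.02: z_{α/2} = 2.326.
Power = Φ(δ − 2.326) + Φ(−δ − 2.326) = Φ(-0.012) + Φ(-4.641) = 0.4951 + 0.0000 = 0.4951.

Power ≈ 0.495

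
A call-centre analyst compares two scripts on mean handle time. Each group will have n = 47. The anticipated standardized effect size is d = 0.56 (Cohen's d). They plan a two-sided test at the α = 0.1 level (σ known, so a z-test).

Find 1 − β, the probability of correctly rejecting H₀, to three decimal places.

Noncentrality parameter: δ = d·√(n/2) = 0.56 × √(47/2) = 2.7147
Critical value for a two-sided test at α = 0.1: z_{α/2} = 1.645.
Power = Φ(δ − 1.645) + Φ(−δ − 1.645) = Φ(1.070) + Φ(-4.360) = 0.8577 + 0.0000 = 0.8577.

Power ≈ 0.858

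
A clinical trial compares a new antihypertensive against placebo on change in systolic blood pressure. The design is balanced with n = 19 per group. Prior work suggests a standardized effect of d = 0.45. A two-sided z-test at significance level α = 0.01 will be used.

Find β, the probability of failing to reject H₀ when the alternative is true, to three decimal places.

Noncentrality parameter: δ = d·√(n/2) = 0.45 × √(19/2) = 1.3870
Two-sided α = 0.01 → critical value z_{0.005} = 2.576.
Power = Φ(δ − 2.576) + Φ(−δ − 2.576) = Φ(-1.189) + Φ(-3.963) = 0.1173 + 0.0000 = 0.1173.
Type II error: β = 1 − power = 1 − 0.1173 = 0.8827.

β ≈ 0.883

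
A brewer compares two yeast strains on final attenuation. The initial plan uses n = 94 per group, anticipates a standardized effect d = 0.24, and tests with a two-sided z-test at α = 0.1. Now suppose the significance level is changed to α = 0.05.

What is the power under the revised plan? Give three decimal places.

Power ≈ 0.377

δ = d·√(n/2) = 0.24 × √(94/2) = 1.6454 (unchanged). New critical value: z_{0.025} = 1.960.
Revised power = Φ(δ − 1.960) + Φ(−δ − 1.960) = Φ(-0.315) + Φ(-3.605) = 0.3765 + 0.0002 = 0.3767.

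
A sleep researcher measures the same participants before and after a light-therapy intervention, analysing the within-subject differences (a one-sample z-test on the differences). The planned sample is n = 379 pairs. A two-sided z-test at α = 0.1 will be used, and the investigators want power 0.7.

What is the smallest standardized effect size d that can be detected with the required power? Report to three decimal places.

d ≈ 0.111

Required noncentrality: δ = z_{0.05} + z_{0.30} = 1.645 + 0.524 = 2.169.
(The second rejection-region term Φ(−δ − z_{α/2}) is negligible and dropped.)
δ = d·√n ⇒ d = δ/√n = 2.169/√379 = 0.1114.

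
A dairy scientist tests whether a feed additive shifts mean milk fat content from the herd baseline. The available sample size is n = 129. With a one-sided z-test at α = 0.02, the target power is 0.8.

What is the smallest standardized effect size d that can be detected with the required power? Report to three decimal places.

d ≈ 0.255

Required noncentrality: δ = z_{0.02} + z_{0.20} = 2.054 + 0.842 = 2.895.
δ = d·√n ⇒ d = δ/√n = 2.895/√129 = 0.2549.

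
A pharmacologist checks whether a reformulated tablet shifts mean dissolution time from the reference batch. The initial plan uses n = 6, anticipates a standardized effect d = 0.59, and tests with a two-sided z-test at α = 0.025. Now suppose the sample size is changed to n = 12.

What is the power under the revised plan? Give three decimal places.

Power ≈ 0.422

With n = 12: δ = d·√n = 0.59 × √12 = 2.0438. Critical value z_{0.0125} = 2.241.
Revised power = Φ(δ − 2.241) + Φ(−δ − 2.241) = Φ(-0.198) + Φ(-4.285) = 0.4217 + 0.0000 = 0.4217.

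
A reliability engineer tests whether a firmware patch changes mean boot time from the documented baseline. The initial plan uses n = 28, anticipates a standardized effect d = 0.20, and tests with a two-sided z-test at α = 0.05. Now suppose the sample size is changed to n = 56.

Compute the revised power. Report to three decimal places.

With n = 56: δ = d·√n = 0.20 × √56 = 1.4967. Critical value z_{0.025} = 1.960.
Revised power = Φ(δ − 1.960) + Φ(−δ − 1.960) = Φ(-0.463) + Φ(-3.457) = 0.3216 + 0.0003 = 0.3218.

Power ≈ 0.322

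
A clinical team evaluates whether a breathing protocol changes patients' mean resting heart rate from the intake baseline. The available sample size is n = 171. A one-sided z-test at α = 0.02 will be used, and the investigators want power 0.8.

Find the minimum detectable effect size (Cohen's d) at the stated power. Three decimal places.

d ≈ 0.221

Required noncentrality: δ = z_{0.02} + z_{0.20} = 2.054 + 0.842 = 2.895.
δ = d·√n ⇒ d = δ/√n = 2.895/√171 = 0.2214.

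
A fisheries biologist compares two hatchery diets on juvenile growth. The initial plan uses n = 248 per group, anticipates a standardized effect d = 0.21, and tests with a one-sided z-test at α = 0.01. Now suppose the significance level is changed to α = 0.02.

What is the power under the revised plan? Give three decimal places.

Power ≈ 0.612

δ = d·√(n/2) = 0.21 × √(248/2) = 2.3385 (unchanged). New critical value: z_{0.02} = 2.054.
Revised power = P(Z > 2.054 − δ) = Φ(0.285) = 0.6121.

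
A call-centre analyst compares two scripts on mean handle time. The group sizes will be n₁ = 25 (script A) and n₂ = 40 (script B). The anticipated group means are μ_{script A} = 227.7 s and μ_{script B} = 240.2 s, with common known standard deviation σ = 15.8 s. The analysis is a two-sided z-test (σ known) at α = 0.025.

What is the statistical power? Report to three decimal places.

Power ≈ 0.806

Standardized effect: d = |μ_{script A} − μ_{script B}| / σ = |227.7 − 240.2| / 15.8 = 0.7911
Noncentrality parameter: δ = d / √(1/n₁ + 1/n₂) = 0.7911 / √(1/25 + 1/40) = 3.1031
Two-sided α = 0.025 → critical value z_{0.0125} = 2.241.
Power = Φ(δ − 2.241) + Φ(−δ − 2.241) = Φ(0.862) + Φ(-5.345) = 0.8056 + 0.0000 = 0.8056.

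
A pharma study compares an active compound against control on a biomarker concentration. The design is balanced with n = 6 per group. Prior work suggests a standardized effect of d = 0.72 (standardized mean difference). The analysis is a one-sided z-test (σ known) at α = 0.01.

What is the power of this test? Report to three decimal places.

Power ≈ 0.140

Noncentrality parameter: δ = d·√(n/2) = 0.72 × √(6/2) = 1.2471
Critical value for a one-sided test at α = 0.01: z_α = 2.326.
Power = Φ(δ − 2.326) = Φ(-1.079) = 0.1402.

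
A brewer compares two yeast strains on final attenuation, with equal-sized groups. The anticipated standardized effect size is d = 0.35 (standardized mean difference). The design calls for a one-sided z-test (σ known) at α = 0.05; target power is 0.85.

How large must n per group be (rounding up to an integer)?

n = 118 per group

Set Φ(δ − 1.645) = 0.85; then δ − 1.645 = Φ⁻¹(0.85) = 1.036, giving δ = 2.681.
δ = d·√(n/2) ⇒ n = 2(δ/d)² = 2 × (2.681 / 0.35)² = 117.38.
Round up to the next whole unit.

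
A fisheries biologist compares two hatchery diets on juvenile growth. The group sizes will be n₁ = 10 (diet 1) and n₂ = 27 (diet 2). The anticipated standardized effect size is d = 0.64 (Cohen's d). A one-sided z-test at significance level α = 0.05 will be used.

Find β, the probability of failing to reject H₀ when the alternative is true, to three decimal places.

Noncentrality parameter: δ = d / √(1/n₁ + 1/n₂) = 0.64 / √(1/10 + 1/27) = 1.7289
Critical value for a one-sided test at α = 0.05: z_α = 1.645.
Power = P(Z > 1.645 − δ) = Φ(0.084) = 0.5335.
Type II error: β = 1 − power = 1 − 0.5335 = 0.4665.

β ≈ 0.467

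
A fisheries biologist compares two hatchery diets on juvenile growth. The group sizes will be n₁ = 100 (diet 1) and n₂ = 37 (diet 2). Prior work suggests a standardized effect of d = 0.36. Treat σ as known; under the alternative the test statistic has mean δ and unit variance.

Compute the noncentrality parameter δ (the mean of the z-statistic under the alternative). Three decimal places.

δ ≈ 1.871

The noncentrality parameter scales effect size by the design's sample-size factor: δ = d / √(1/n₁ + 1/n₂) = 0.36 / √(1/100 + 1/37) = 1.8709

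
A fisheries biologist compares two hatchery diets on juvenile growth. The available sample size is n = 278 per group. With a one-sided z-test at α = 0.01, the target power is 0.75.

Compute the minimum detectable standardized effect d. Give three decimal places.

Need Φ(δ − 2.326) = 0.75, so δ = 2.326 + 0.674 = 3.001.
δ = d·√(n/2) ⇒ d = δ/√(n/2) = 3.001/√(278/2) = 0.2545.

d ≈ 0.255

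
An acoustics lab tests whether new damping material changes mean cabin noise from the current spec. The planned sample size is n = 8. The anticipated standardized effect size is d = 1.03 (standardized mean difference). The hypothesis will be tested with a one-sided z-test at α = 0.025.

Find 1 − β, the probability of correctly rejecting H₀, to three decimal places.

Noncentrality parameter: δ = d·√n = 1.03 × √8 = 2.9133
One-sided α = 0.025 → critical value z_{0.025} = 1.960.
Power = Φ(δ − 1.960) = Φ(0.953) = 0.8298.

Power ≈ 0.830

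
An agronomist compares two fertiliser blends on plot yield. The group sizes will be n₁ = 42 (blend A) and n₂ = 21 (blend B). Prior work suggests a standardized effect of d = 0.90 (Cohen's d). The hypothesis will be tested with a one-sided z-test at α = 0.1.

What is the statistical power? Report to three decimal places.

Noncentrality parameter: δ = d / √(1/n₁ + 1/n₂) = 0.90 / √(1/42 + 1/21) = 3.3675
Critical value for a one-sided test at α = 0.1: z_α = 1.282.
Power = P(Z > 1.282 − δ) = Φ(2.086) = 0.9815.

Power ≈ 0.982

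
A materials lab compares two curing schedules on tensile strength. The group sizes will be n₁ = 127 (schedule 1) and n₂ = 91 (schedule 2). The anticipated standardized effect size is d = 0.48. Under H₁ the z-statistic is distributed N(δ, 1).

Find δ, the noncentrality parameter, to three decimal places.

δ ≈ 3.495

The noncentrality parameter scales effect size by the design's sample-size factor: δ = d / √(1/n₁ + 1/n₂) = 0.48 / √(1/127 + 1/91) = 3.4949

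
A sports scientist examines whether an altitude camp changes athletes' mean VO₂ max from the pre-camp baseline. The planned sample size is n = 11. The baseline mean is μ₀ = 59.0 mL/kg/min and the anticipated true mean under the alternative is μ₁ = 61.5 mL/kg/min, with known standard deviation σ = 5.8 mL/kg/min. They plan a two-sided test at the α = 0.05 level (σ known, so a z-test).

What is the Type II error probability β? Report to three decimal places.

Standardized effect: d = |μ₁ − μ₀| / σ = |61.5 − 59.0| / 5.8 = 0.4310
Noncentrality parameter: δ = d·√n = 0.4310 × √11 = 1.4296
Two-sided α = 0.05 → critical value z_{0.025} = 1.960.
Power = Φ(δ − 1.960) + Φ(−δ − 1.960) = Φ(-0.530) + Φ(-3.390) = 0.2979 + 0.0004 = 0.2983.
Type II error: β = 1 − power = 1 − 0.2983 = 0.7017.

β ≈ 0.702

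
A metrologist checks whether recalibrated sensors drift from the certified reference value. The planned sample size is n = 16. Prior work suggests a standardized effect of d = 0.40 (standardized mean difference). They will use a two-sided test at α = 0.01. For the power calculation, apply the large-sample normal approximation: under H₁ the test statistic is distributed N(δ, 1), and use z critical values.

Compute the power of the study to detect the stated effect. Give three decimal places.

Power ≈ 0.165

Noncentrality parameter: δ = d·√n = 0.40 × √16 = 1.6000
Critical value for a two-sided test at α = 0.01: z_{α/2} = 2.576.
Power = Φ(δ − 2.576) + Φ(−δ − 2.576) = Φ(-0.976) + Φ(-4.176) = 0.1646 + 0.0000 = 0.1646.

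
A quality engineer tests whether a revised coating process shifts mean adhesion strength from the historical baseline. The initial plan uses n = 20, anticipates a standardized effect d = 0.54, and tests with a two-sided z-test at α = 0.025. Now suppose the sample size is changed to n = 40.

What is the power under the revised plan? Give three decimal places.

Power ≈ 0.880

With n = 40: δ = d·√n = 0.54 × √40 = 3.4153. Critical value z_{0.0125} = 2.241.
Revised power = Φ(δ − 2.241) + Φ(−δ − 2.241) = Φ(1.174) + Φ(-5.657) = 0.8798 + 0.0000 = 0.8798.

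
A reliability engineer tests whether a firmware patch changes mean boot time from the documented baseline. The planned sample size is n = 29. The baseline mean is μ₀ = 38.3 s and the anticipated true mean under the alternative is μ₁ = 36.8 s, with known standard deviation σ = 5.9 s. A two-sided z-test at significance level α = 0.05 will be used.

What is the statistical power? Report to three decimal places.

Standardized effect: d = |μ₁ − μ₀| / σ = |36.8 − 38.3| / 5.9 = 0.2542
Noncentrality parameter: λ = d·√n = 0.2542 × √29 = 1.3691
Critical value for a two-sided test at α = 0.05: z_{α/2} = 1.960.
Power = Φ(λ − 1.960) + Φ(−λ − 1.960) = Φ(-0.591) + Φ(-3.329) = 0.2773 + 0.0004 = 0.2777.

Power ≈ 0.278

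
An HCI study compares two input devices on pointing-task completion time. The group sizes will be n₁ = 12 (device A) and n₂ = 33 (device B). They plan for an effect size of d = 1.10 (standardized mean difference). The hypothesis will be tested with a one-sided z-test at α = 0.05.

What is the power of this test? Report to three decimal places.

Power ≈ 0.947

Noncentrality parameter: δ = d / √(1/n₁ + 1/n₂) = 1.10 / √(1/12 + 1/33) = 3.2631
Critical value for a one-sided test at α = 0.05: z_α = 1.645.
Power = P(Z > 1.645 − δ) = Φ(1.618) = 0.9472.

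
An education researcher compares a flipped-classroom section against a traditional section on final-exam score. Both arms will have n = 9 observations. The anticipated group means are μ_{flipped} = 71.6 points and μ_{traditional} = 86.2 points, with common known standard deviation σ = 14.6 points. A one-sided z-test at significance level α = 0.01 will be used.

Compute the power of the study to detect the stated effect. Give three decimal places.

Power ≈ 0.419

Standardized effect: d = |μ_{flipped} − μ_{traditional}| / σ = |71.6 − 86.2| / 14.6 = 1.0000
Noncentrality parameter: δ = d·√(n/2) = 1.0000 × √(9/2) = 2.1213
Critical value for a one-sided test at α = 0.01: z_α = 2.326.
Power = P(Z > 2.326 − δ) = Φ(-0.205) = 0.4188.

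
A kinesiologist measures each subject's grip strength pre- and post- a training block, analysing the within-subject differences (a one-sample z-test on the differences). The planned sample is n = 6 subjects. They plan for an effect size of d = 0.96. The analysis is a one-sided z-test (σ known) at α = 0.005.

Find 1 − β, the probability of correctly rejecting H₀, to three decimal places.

Power ≈ 0.411

Noncentrality parameter: λ = d·√n = 0.96 × √6 = 2.3515
One-sided α = 0.005 → critical value z_{0.005} = 2.576.
Power = P(Z > 2.576 − λ) = Φ(-0.224) = 0.4113.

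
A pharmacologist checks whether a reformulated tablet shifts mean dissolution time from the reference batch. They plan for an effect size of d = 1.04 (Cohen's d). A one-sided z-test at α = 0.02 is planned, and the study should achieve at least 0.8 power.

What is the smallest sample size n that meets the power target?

For power 0.8 need Φ(δ − z_{0.02}) = 0.8, so δ = z_{0.02} + z_{0.20} = 2.054 + 0.842 = 2.895.
δ = d·√n ⇒ n = (δ/d)² = (2.895 / 1.04)² = 7.75.
Round up to the next whole unit.

n = 8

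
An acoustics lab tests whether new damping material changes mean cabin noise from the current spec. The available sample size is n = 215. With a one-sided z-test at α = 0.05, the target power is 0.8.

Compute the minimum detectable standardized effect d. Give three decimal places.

Required noncentrality: δ = z_{0.05} + z_{0.20} = 1.645 + 0.842 = 2.486.
δ = d·√n ⇒ d = δ/√n = 2.486/√215 = 0.1696.

d ≈ 0.170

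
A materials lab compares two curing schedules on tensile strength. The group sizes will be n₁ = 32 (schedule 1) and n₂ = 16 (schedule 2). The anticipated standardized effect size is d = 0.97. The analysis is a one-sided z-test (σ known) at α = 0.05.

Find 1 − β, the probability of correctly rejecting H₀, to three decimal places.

Power ≈ 0.936

Noncentrality parameter: δ = d / √(1/n₁ + 1/n₂) = 0.97 / √(1/32 + 1/16) = 3.1680
Critical value for a one-sided test at α = 0.05: z_α = 1.645.
Power = P(Z > 1.645 − δ) = Φ(1.523) = 0.9361.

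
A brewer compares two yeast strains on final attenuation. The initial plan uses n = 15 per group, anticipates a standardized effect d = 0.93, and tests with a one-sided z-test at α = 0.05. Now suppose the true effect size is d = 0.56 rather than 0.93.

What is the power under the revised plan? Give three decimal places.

With d = 0.56: δ = d·√(n/2) = 0.56 × √(15/2) = 1.5336. Critical value z_{0.05} = 1.645.
Revised power = P(Z > 1.645 − δ) = Φ(-0.111) = 0.4557.

Power ≈ 0.456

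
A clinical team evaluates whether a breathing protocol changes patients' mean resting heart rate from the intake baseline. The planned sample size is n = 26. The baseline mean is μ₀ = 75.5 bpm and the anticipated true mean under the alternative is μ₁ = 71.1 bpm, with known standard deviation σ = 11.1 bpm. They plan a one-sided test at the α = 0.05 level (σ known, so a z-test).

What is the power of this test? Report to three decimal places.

Power ≈ 0.647

Standardized effect: d = |μ₁ − μ₀| / σ = |71.1 − 75.5| / 11.1 = 0.3964
Noncentrality parameter: λ = d·√n = 0.3964 × √26 = 2.0212
Critical value for a one-sided test at α = 0.05: z_α = 1.645.
Power = Φ(λ − 1.645) = Φ(0.376) = 0.6467.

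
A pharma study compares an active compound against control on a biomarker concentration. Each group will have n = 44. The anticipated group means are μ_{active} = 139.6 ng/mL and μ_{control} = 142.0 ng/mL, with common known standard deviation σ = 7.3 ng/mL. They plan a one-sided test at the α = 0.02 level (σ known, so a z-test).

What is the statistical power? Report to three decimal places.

Power ≈ 0.304

Standardized effect: d = |μ_{active} − μ_{control}| / σ = |139.6 − 142.0| / 7.3 = 0.3288
Noncentrality parameter: δ = d·√(n/2) = 0.3288 × √(44/2) = 1.5421
Critical value for a one-sided test at α = 0.02: z_α = 2.054.
Power = Φ(δ − 2.054) = Φ(-0.512) = 0.3044.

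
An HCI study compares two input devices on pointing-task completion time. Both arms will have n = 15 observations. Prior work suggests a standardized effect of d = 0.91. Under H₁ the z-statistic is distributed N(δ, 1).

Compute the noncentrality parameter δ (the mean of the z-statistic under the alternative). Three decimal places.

δ = d·√(n/2) = 0.91 × √(15/2) = 2.4921

δ ≈ 2.492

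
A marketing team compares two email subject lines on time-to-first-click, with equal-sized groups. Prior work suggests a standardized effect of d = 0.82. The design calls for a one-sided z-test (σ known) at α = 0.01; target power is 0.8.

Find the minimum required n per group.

n = 30 per group

Set Φ(δ − 2.326) = 0.8; then δ − 2.326 = Φ⁻¹(0.8) = 0.842, giving δ = 3.168.
δ = d·√(n/2) ⇒ n = 2(δ/d)² = 2 × (3.168 / 0.82)² = 29.85.
Rounding up, n = 30 per group.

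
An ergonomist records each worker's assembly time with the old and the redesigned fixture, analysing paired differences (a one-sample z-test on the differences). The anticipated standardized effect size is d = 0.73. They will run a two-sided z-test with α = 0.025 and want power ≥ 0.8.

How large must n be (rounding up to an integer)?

n = 18

For power 0.8 need Φ(δ − z_{0.0125}) = 0.8, so δ = z_{0.0125} + z_{0.20} = 2.241 + 0.842 = 3.083.
(Ignoring the negligible lower-tail rejection probability gives the usual closed-form inversion.)
δ = d·√n ⇒ n = (δ/d)² = (3.083 / 0.73)² = 17.84.
Round up to the next whole unit.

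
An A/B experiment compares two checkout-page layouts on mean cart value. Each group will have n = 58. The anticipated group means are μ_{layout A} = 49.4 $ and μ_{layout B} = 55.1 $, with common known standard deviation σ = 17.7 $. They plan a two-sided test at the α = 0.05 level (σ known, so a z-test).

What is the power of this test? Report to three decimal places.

Power ≈ 0.411

Standardized effect: d = |μ_{layout A} − μ_{layout B}| / σ = |49.4 − 55.1| / 17.7 = 0.3220
Noncentrality parameter: δ = d·√(n/2) = 0.3220 × √(58/2) = 1.7342
Two-sided α = 0.05 → critical value z_{0.025} = 1.960.
Power = Φ(δ − 1.960) + Φ(−δ − 1.960) = Φ(-0.226) + Φ(-3.694) = 0.4107 + 0.0001 = 0.4108.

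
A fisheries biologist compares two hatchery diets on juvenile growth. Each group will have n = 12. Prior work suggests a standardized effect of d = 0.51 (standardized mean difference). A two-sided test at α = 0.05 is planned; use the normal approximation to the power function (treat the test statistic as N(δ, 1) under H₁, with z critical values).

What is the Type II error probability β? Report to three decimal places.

β ≈ 0.761

Noncentrality parameter: δ = d·√(n/2) = 0.51 × √(12/2) = 1.2492
Two-sided α = 0.05 → critical value z_{0.025} = 1.960.
Power = Φ(δ − 1.960) + Φ(−δ − 1.960) = Φ(-0.711) + Φ(-3.209) = 0.2386 + 0.0007 = 0.2393.
Type II error: β = 1 − power = 1 − 0.2393 = 0.7607.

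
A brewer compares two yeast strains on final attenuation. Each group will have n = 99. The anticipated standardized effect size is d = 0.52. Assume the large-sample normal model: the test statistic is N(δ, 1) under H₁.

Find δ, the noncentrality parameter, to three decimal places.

δ ≈ 3.659

The noncentrality parameter scales effect size by the design's sample-size factor: δ = d·√(n/2) = 0.52 × √(99/2) = 3.6585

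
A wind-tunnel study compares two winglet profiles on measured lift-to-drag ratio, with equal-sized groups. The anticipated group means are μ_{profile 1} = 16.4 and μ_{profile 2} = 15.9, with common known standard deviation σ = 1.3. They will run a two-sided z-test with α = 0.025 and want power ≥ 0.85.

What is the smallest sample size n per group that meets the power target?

n = 146 per group

Standardized effect: d = |μ_{profile 1} − μ_{profile 2}| / σ = |16.4 − 15.9| / 1.3 = 0.3846
Set Φ(δ − 2.241) = 0.85; then δ − 2.241 = Φ⁻¹(0.85) = 1.036, giving δ = 3.278.
(The Φ(−δ − z_{α/2}) term is vanishingly small for δ > 0 and is dropped in the standard sample-size formula.)
δ = d·√(n/2) ⇒ n = 2(δ/d)² = 2 × (3.278 / 0.3846)² = 145.26.
Round up to the next whole unit.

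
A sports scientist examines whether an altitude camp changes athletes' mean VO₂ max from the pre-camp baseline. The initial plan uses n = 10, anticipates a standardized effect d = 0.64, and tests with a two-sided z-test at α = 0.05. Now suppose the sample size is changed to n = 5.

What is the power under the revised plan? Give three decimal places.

Power ≈ 0.299

With n = 5: δ = d·√n = 0.64 × √5 = 1.4311. Critical value z_{0.025} = 1.960.
Revised power = Φ(δ − 1.960) + Φ(−δ − 1.960) = Φ(-0.529) + Φ(-3.391) = 0.2984 + 0.0003 = 0.2988.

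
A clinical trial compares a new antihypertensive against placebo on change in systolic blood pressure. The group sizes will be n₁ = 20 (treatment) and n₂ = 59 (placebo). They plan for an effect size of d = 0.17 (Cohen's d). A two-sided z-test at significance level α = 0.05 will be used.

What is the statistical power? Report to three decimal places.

Power ≈ 0.101

Noncentrality parameter: δ = d / √(1/n₁ + 1/n₂) = 0.17 / √(1/20 + 1/59) = 0.6570
Critical value for a two-sided test at α = 0.05: z_{α/2} = 1.960.
Power = Φ(δ − 1.960) + Φ(−δ − 1.960) = Φ(-1.303) + Φ(-2.617) = 0.0963 + 0.0044 = 0.1007.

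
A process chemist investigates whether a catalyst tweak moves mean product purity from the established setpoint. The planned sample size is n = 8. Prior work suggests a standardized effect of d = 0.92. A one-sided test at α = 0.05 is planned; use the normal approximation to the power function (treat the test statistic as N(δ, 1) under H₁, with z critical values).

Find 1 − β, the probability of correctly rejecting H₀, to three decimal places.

Noncentrality parameter: δ = d·√n = 0.92 × √8 = 2.6022
One-sided α = 0.05 → critical value z_{0.05} = 1.645.
Power = Φ(δ − 1.645) = Φ(0.957) = 0.8308.

Power ≈ 0.831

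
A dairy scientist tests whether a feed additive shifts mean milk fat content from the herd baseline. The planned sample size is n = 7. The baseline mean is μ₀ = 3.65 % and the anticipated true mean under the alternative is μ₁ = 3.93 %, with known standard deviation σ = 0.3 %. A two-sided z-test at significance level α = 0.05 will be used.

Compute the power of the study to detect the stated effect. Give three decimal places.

Standardized effect: d = |μ₁ − μ₀| / σ = |3.93 − 3.65| / 0.3 = 0.9333
Noncentrality parameter: δ = d·√n = 0.9333 × √7 = 2.4694
Critical value for a two-sided test at α = 0.05: z_{α/2} = 1.960.
Power = Φ(δ − 1.960) + Φ(−δ − 1.960) = Φ(0.509) + Φ(-4.429) = 0.6948 + 0.0000 = 0.6948.

Power ≈ 0.695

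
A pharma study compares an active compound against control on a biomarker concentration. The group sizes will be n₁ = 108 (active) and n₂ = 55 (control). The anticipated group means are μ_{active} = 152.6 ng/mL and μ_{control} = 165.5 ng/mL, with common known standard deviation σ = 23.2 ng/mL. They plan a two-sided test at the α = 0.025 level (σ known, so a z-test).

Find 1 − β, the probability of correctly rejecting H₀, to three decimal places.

Power ≈ 0.868

Standardized effect: d = |μ_{active} − μ_{control}| / σ = |152.6 − 165.5| / 23.2 = 0.5560
Noncentrality parameter: δ = d / √(1/n₁ + 1/n₂) = 0.5560 / √(1/108 + 1/55) = 3.3566
Two-sided α = 0.025 → critical value z_{0.0125} = 2.241.
Power = Φ(δ − 2.241) + Φ(−δ − 2.241) = Φ(1.115) + Φ(-5.598) = 0.8676 + 0.0000 = 0.8676.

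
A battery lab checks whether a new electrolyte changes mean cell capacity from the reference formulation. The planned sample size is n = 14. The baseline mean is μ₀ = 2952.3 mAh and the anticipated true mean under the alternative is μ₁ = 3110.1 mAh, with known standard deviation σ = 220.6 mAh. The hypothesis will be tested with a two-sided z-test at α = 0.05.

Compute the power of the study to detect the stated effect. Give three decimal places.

Power ≈ 0.763

Standardized effect: d = |μ₁ − μ₀| / σ = |3110.1 − 2952.3| / 220.6 = 0.7153
Noncentrality parameter: λ = d·√n = 0.7153 × √14 = 2.6765
Two-sided α = 0.05 → critical value z_{0.025} = 1.960.
Power = Φ(λ − 1.960) + Φ(−λ − 1.960) = Φ(0.717) + Φ(-4.636) = 0.7632 + 0.0000 = 0.7632.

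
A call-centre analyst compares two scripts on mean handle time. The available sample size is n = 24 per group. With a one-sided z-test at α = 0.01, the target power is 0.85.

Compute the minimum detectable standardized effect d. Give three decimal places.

d ≈ 0.971

Required noncentrality: δ = z_{0.01} + z_{0.15} = 2.326 + 1.036 = 3.363.
δ = d·√(n/2) ⇒ d = δ/√(n/2) = 3.363/√(24/2) = 0.9708.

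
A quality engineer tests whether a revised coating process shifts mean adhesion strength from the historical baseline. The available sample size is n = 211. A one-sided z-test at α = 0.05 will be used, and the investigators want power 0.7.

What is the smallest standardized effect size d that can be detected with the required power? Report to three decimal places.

d ≈ 0.149

Need Φ(δ − 1.645) = 0.7, so δ = 1.645 + 0.524 = 2.169.
δ = d·√n ⇒ d = δ/√n = 2.169/√211 = 0.1493.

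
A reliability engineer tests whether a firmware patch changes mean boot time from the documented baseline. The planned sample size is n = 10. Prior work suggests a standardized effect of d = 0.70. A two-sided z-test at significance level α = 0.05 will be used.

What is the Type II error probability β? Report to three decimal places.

Noncentrality parameter: δ = d·√n = 0.70 × √10 = 2.2136
Two-sided α = 0.05 → critical value z_{0.025} = 1.960.
Power = Φ(δ − 1.960) + Φ(−δ − 1.960) = Φ(0.254) + Φ(-4.174) = 0.6001 + 0.0000 = 0.6001.
Type II error: β = 1 − power = 1 − 0.6001 = 0.3999.

β ≈ 0.400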